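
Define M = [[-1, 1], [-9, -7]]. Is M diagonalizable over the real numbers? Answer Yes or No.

Characteristic polynomial: p(r) = r^2 + 8r + 16 = (r + 4)^2.
r = -4 has algebraic multiplicity 2; rank(M + 4I) = 1, so geometric multiplicity = 1.
Geometric multiplicity < algebraic multiplicity, so M is not diagonalizable.

No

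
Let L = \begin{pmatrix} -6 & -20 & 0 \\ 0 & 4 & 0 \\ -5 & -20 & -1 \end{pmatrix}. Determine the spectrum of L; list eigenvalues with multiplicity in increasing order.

-6, -1, 4

Characteristic polynomial: p(s) = s^3 + 3s^2 - 22s - 24 = (s - 4)(s + 1)(s + 6).
Roots (with multiplicity): -6, -1, 4.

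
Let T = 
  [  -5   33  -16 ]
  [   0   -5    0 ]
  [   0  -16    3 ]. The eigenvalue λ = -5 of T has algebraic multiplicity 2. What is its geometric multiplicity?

1

T + 5I = [[0, 33, -16], [0, 0, 0], [0, -16, 8]].
This matrix has rank 2, so its null space has dimension 3 − 2 = 1.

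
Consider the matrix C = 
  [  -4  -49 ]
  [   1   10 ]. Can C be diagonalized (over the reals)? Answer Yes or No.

Characteristic polynomial: p(r) = r^2 - 6r + 9 = (r - 3)^2.
r = 3 has algebraic multiplicity 2; rank(C − 3I) = 1, so geometric multiplicity = 1.
Geometric multiplicity < algebraic multiplicity, so C is not diagonalizable.

No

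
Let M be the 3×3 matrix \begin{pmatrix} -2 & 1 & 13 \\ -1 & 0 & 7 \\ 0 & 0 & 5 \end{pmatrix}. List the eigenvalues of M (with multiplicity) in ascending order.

-1, -1, 5

Characteristic polynomial: p(s) = s^3 - 3s^2 - 9s - 5 = (s - 5)(s + 1)^2.
Roots (with multiplicity): -1, -1, 5.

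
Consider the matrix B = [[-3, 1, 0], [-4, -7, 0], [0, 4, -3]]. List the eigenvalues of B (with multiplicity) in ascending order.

-5, -5, -3

Characteristic polynomial: p(t) = t^3 + 13t^2 + 55t + 75 = (t + 3)(t + 5)^2.
Roots (with multiplicity): -5, -5, -3.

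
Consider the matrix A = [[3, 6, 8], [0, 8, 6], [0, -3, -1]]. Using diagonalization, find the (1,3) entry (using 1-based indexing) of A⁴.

1348

Characteristic polynomial: μ^3 - 10μ^2 + 31μ - 30 = (μ - 5)(μ - 3)(μ - 2), so the eigenvalues are 2, 3, 5.
μ=3: eigenvector (1, 0, 0).
μ=5: eigenvector (-2, -2, 1).
μ=2: eigenvector (-2, -1, 1).
P = [[1, -2, -2], [0, -2, -1], [0, 1, 1]], D = diag(3, 5, 2), P⁻¹ = [[1, 0, 2], [0, -1, -1], [0, 1, 2]].
A⁴ = P·diag(81, 625, 16)·P⁻¹ = [[81, 1218, 1348], [0, 1234, 1218], [0, -609, -593]].
The requested entry is 1348.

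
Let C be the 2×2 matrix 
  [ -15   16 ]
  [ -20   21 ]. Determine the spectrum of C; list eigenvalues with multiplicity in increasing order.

Characteristic polynomial: p(μ) = μ^2 - 6μ + 5 = (μ - 5)(μ - 1).
Roots (with multiplicity): 1, 5.

1, 5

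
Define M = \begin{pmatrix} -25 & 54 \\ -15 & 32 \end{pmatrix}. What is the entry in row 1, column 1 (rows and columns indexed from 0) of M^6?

155674

Characteristic polynomial: μ^2 - 7μ + 10 = (μ - 5)(μ - 2), so the eigenvalues are 2, 5.
μ=5: eigenvector (-9, -5).
μ=2: eigenvector (2, 1).
P = [[-9, 2], [-5, 1]], D = diag(5, 2), P⁻¹ = [[1, -2], [5, -9]].
M⁶ = P·diag(15625, 64)·P⁻¹ = [[-139985, 280098], [-77805, 155674]].
The requested entry is 155674.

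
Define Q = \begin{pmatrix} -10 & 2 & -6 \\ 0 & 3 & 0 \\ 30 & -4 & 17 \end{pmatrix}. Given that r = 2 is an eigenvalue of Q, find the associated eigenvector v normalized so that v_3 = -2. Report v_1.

Q − 2I = [[-12, 2, -6], [0, 1, 0], [30, -4, 15]].
Solving (Q − 2I)v = 0 gives the eigenspace spanned by (1, 0, -2).
With v_3 = -2, v = (1, 0, -2), so v_1 = 1.

1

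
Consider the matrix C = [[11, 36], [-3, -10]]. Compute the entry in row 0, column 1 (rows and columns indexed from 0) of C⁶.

Characteristic polynomial: μ^2 - μ - 2 = (μ - 2)(μ + 1), so the eigenvalues are -1, 2.
μ=2: eigenvector (4, -1).
μ=-1: eigenvector (-3, 1).
P = [[4, -3], [-1, 1]], D = diag(2, -1), P⁻¹ = [[1, 3], [1, 4]].
C⁶ = P·diag(64, 1)·P⁻¹ = [[253, 756], [-63, -188]].
The requested entry is 756.

756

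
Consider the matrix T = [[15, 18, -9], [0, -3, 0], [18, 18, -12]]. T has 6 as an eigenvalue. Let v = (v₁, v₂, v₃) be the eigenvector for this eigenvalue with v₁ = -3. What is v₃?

-3

T − 6I = [[9, 18, -9], [0, -9, 0], [18, 18, -18]].
Solving (T − 6I)v = 0 gives the eigenspace spanned by (-3, 0, -3).
With v₁ = -3, v = (-3, 0, -3), so v₃ = -3.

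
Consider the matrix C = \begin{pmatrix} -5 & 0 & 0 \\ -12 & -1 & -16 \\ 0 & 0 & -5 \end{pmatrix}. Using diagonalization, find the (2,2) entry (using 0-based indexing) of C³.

-125

Characteristic polynomial: r^3 + 11r^2 + 35r + 25 = (r + 1)(r + 5)^2, so the eigenvalues are -5, -5, -1.
r=-1: eigenvector (0, 1, 0).
r=-5: eigenvector (1, 3, 0).
r=-5: eigenvector (-1, 1, 1).
P = [[0, 1, -1], [1, 3, 1], [0, 0, 1]], D = diag(-1, -5, -5), P⁻¹ = [[-3, 1, -4], [1, 0, 1], [0, 0, 1]].
C³ = P·diag(-1, -125, -125)·P⁻¹ = [[-125, 0, 0], [-372, -1, -496], [0, 0, -125]].
The requested entry is -125.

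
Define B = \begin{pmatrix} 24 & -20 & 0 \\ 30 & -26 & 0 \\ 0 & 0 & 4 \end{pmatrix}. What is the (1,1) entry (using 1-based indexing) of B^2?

Characteristic polynomial: s^3 - 2s^2 - 32s + 96 = (s - 4)^2(s + 6), so the eigenvalues are -6, 4, 4.
s=4: eigenvector (1, 1, 0).
s=-6: eigenvector (2, 3, 0).
s=4: eigenvector (0, 0, 1).
P = [[1, 2, 0], [1, 3, 0], [0, 0, 1]], D = diag(4, -6, 4), P⁻¹ = [[3, -2, 0], [-1, 1, 0], [0, 0, 1]].
B² = P·diag(16, 36, 16)·P⁻¹ = [[-24, 40, 0], [-60, 76, 0], [0, 0, 16]].
The requested entry is -24.

-24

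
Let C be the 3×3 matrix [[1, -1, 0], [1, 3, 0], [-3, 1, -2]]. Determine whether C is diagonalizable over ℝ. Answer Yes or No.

Characteristic polynomial: p(λ) = λ^3 - 2λ^2 - 4λ + 8 = (λ - 2)^2(λ + 2).
λ = 2 has algebraic multiplicity 2; rank(C − 2I) = 2, so geometric multiplicity = 1.
Geometric multiplicity < algebraic multiplicity, so C is not diagonalizable.

No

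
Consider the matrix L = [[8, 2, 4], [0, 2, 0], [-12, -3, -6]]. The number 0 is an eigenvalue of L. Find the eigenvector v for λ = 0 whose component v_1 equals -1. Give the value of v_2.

0

L = [[8, 2, 4], [0, 2, 0], [-12, -3, -6]].
Solving (L)v = 0 gives the eigenspace spanned by (-1, 0, 2).
With v_1 = -1, v = (-1, 0, 2), so v_2 = 0.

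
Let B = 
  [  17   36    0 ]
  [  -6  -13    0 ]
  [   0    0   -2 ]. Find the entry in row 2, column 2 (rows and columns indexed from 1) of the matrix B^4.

Characteristic polynomial: r^3 - 2r^2 - 13r - 10 = (r - 5)(r + 1)(r + 2), so the eigenvalues are -2, -1, 5.
r=5: eigenvector (3, -1, 0).
r=-1: eigenvector (-2, 1, 0).
r=-2: eigenvector (0, 0, 1).
P = [[3, -2, 0], [-1, 1, 0], [0, 0, 1]], D = diag(5, -1, -2), P⁻¹ = [[1, 2, 0], [1, 3, 0], [0, 0, 1]].
B⁴ = P·diag(625, 1, 16)·P⁻¹ = [[1873, 3744, 0], [-624, -1247, 0], [0, 0, 16]].
The requested entry is -1247.

-1247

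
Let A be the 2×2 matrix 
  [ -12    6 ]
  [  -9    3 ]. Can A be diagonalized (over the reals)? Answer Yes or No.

Characteristic polynomial: p(λ) = λ^2 + 9λ + 18 = (λ + 3)(λ + 6).
All 2 eigenvalues are distinct, so A is diagonalizable.

Yes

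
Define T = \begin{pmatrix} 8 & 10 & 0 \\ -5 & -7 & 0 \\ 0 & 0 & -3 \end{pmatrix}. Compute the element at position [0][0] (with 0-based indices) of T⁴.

Characteristic polynomial: s^3 + 2s^2 - 9s - 18 = (s - 3)(s + 2)(s + 3), so the eigenvalues are -3, -2, 3.
s=3: eigenvector (2, -1, 0).
s=-2: eigenvector (-1, 1, 0).
s=-3: eigenvector (0, 0, 1).
P = [[2, -1, 0], [-1, 1, 0], [0, 0, 1]], D = diag(3, -2, -3), P⁻¹ = [[1, 1, 0], [1, 2, 0], [0, 0, 1]].
T⁴ = P·diag(81, 16, 81)·P⁻¹ = [[146, 130, 0], [-65, -49, 0], [0, 0, 81]].
The requested entry is 146.

146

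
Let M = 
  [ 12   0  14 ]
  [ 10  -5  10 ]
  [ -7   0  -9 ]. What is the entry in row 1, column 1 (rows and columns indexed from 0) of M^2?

Characteristic polynomial: μ^3 + 2μ^2 - 25μ - 50 = (μ - 5)(μ + 2)(μ + 5), so the eigenvalues are -5, -2, 5.
μ=5: eigenvector (2, 1, -1).
μ=-2: eigenvector (-1, 0, 1).
μ=-5: eigenvector (0, 1, 0).
P = [[2, -1, 0], [1, 0, 1], [-1, 1, 0]], D = diag(5, -2, -5), P⁻¹ = [[1, 0, 1], [1, 0, 2], [-1, 1, -1]].
M² = P·diag(25, 4, 25)·P⁻¹ = [[46, 0, 42], [0, 25, 0], [-21, 0, -17]].
The requested entry is 25.

25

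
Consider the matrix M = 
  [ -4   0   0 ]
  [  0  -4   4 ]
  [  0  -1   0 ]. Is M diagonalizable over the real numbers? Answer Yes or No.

Characteristic polynomial: p(λ) = λ^3 + 8λ^2 + 20λ + 16 = (λ + 2)^2(λ + 4).
λ = -2 has algebraic multiplicity 2; rank(M + 2I) = 2, so geometric multiplicity = 1.
Geometric multiplicity < algebraic multiplicity, so M is not diagonalizable.

No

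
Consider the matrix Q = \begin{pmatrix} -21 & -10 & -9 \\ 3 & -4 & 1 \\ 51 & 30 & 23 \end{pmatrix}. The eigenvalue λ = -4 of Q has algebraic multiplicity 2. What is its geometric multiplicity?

Q + 4I = [[-17, -10, -9], [3, 0, 1], [51, 30, 27]].
This matrix has rank 2, so its null space has dimension 3 − 2 = 1.

1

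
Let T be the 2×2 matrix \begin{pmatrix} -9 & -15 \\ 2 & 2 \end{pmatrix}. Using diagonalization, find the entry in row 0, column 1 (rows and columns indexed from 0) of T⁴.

Characteristic polynomial: s^2 + 7s + 12 = (s + 3)(s + 4), so the eigenvalues are -4, -3.
s=-4: eigenvector (-3, 1).
s=-3: eigenvector (-5, 2).
P = [[-3, -5], [1, 2]], D = diag(-4, -3), P⁻¹ = [[-2, -5], [1, 3]].
T⁴ = P·diag(256, 81)·P⁻¹ = [[1131, 2625], [-350, -794]].
The requested entry is 2625.

2625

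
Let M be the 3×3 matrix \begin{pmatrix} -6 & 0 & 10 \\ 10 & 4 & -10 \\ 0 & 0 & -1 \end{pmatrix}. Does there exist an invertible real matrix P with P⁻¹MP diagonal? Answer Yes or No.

Characteristic polynomial: p(t) = t^3 + 3t^2 - 22t - 24 = (t - 4)(t + 1)(t + 6).
All 3 eigenvalues are distinct, so M is diagonalizable.

Yes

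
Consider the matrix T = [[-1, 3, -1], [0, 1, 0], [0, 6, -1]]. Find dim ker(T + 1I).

1

T + 1I = [[0, 3, -1], [0, 2, 0], [0, 6, 0]].
This matrix has rank 2, so its null space has dimension 3 − 2 = 1.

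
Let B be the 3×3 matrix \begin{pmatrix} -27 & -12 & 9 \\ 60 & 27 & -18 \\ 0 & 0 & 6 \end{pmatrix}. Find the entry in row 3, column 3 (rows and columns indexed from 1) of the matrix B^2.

36

Characteristic polynomial: t^3 - 6t^2 - 9t + 54 = (t - 6)(t - 3)(t + 3), so the eigenvalues are -3, 3, 6.
t=-3: eigenvector (1, -2, 0).
t=3: eigenvector (-2, 5, 0).
t=6: eigenvector (1, -2, 1).
P = [[1, -2, 1], [-2, 5, -2], [0, 0, 1]], D = diag(-3, 3, 6), P⁻¹ = [[5, 2, -1], [2, 1, 0], [0, 0, 1]].
B² = P·diag(9, 9, 36)·P⁻¹ = [[9, 0, 27], [0, 9, -54], [0, 0, 36]].
The requested entry is 36.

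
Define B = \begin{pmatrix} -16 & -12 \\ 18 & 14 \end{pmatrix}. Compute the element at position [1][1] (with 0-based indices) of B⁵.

Characteristic polynomial: t^2 + 2t - 8 = (t - 2)(t + 4), so the eigenvalues are -4, 2.
t=-4: eigenvector (1, -1).
t=2: eigenvector (-2, 3).
P = [[1, -2], [-1, 3]], D = diag(-4, 2), P⁻¹ = [[3, 2], [1, 1]].
B⁵ = P·diag(-1024, 32)·P⁻¹ = [[-3136, -2112], [3168, 2144]].
The requested entry is 2144.

2144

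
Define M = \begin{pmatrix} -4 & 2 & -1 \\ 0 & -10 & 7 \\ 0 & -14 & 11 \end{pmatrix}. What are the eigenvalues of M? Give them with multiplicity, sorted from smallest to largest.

Characteristic polynomial: p(λ) = λ^3 + 3λ^2 - 16λ - 48 = (λ - 4)(λ + 3)(λ + 4).
Roots (with multiplicity): -4, -3, 4.

-4, -3, 4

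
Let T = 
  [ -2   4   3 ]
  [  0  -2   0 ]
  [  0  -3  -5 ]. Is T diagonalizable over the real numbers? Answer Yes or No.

Characteristic polynomial: p(r) = r^3 + 9r^2 + 24r + 20 = (r + 2)^2(r + 5).
r = -2 has algebraic multiplicity 2; rank(T + 2I) = 2, so geometric multiplicity = 1.
Geometric multiplicity < algebraic multiplicity, so T is not diagonalizable.

No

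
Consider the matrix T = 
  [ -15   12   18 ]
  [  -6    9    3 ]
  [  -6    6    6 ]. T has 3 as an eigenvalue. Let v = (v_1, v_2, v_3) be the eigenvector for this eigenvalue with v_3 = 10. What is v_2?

15

T − 3I = [[-18, 12, 18], [-6, 6, 3], [-6, 6, 3]].
Solving (T − 3I)v = 0 gives the eigenspace spanned by (20, 15, 10).
With v_3 = 10, v = (20, 15, 10), so v_2 = 15.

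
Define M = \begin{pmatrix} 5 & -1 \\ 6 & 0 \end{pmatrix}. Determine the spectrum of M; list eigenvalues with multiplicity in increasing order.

Characteristic polynomial: p(t) = t^2 - 5t + 6 = (t - 3)(t - 2).
Roots (with multiplicity): 2, 3.

2, 3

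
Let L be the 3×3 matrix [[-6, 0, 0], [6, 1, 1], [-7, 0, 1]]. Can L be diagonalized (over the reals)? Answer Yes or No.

No

Characteristic polynomial: p(λ) = λ^3 + 4λ^2 - 11λ + 6 = (λ - 1)^2(λ + 6).
λ = 1 has algebraic multiplicity 2; rank(L − 1I) = 2, so geometric multiplicity = 1.
Geometric multiplicity < algebraic multiplicity, so L is not diagonalizable.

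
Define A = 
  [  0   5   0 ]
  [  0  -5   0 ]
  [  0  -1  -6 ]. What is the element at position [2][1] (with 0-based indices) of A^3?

Characteristic polynomial: t^3 + 11t^2 + 30t = t(t + 5)(t + 6), so the eigenvalues are -6, -5, 0.
t=-5: eigenvector (-1, 1, -1).
t=0: eigenvector (1, 0, 0).
t=-6: eigenvector (0, 0, 1).
P = [[-1, 1, 0], [1, 0, 0], [-1, 0, 1]], D = diag(-5, 0, -6), P⁻¹ = [[0, 1, 0], [1, 1, 0], [0, 1, 1]].
A³ = P·diag(-125, 0, -216)·P⁻¹ = [[0, 125, 0], [0, -125, 0], [0, -91, -216]].
The requested entry is -91.

-91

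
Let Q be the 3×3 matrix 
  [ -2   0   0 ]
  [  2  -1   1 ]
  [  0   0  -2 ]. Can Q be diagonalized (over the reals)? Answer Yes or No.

Yes

Characteristic polynomial: p(μ) = μ^3 + 5μ^2 + 8μ + 4 = (μ + 1)(μ + 2)^2.
μ = -2 has algebraic multiplicity 2; rank(Q + 2I) = 1, so geometric multiplicity = 2.
Every eigenvalue has geometric = algebraic multiplicity, so Q is diagonalizable.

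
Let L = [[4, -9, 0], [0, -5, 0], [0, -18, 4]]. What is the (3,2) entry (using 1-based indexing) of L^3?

-378

Characteristic polynomial: λ^3 - 3λ^2 - 24λ + 80 = (λ - 4)^2(λ + 5), so the eigenvalues are -5, 4, 4.
λ=4: eigenvector (0, 0, 1).
λ=4: eigenvector (1, 0, 2).
λ=-5: eigenvector (-1, -1, -2).
P = [[0, 1, -1], [0, 0, -1], [1, 2, -2]], D = diag(4, 4, -5), P⁻¹ = [[-2, 0, 1], [1, -1, 0], [0, -1, 0]].
L³ = P·diag(64, 64, -125)·P⁻¹ = [[64, -189, 0], [0, -125, 0], [0, -378, 64]].
The requested entry is -378.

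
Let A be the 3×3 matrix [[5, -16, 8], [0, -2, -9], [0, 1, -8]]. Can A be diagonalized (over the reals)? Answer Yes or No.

Characteristic polynomial: p(t) = t^3 + 5t^2 - 25t - 125 = (t - 5)(t + 5)^2.
t = -5 has algebraic multiplicity 2; rank(A + 5I) = 2, so geometric multiplicity = 1.
Geometric multiplicity < algebraic multiplicity, so A is not diagonalizable.

No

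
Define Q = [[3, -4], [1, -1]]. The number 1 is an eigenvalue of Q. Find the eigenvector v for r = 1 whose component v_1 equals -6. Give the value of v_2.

-3

Q − 1I = [[2, -4], [1, -2]].
Solving (Q − 1I)v = 0 gives the eigenspace spanned by (-6, -3).
With v_1 = -6, v = (-6, -3), so v_2 = -3.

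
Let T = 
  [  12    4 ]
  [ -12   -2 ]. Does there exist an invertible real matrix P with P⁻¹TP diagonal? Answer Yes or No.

Yes

Characteristic polynomial: p(λ) = λ^2 - 10λ + 24 = (λ - 6)(λ - 4).
All 2 eigenvalues are distinct, so T is diagonalizable.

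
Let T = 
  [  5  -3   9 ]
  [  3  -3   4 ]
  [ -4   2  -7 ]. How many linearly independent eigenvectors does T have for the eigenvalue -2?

T + 2I = [[7, -3, 9], [3, -1, 4], [-4, 2, -5]].
This matrix has rank 2, so its null space has dimension 3 − 2 = 1.

1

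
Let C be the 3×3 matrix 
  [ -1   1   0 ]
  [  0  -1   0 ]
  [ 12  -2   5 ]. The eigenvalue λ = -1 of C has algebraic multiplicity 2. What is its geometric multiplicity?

C + 1I = [[0, 1, 0], [0, 0, 0], [12, -2, 6]].
This matrix has rank 2, so its null space has dimension 3 − 2 = 1.

1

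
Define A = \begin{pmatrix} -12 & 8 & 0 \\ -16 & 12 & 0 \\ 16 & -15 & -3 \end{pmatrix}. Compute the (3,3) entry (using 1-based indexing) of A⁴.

Characteristic polynomial: t^3 + 3t^2 - 16t - 48 = (t - 4)(t + 3)(t + 4), so the eigenvalues are -4, -3, 4.
t=-4: eigenvector (1, 1, -1).
t=4: eigenvector (1, 2, -2).
t=-3: eigenvector (0, 0, 1).
P = [[1, 1, 0], [1, 2, 0], [-1, -2, 1]], D = diag(-4, 4, -3), P⁻¹ = [[2, -1, 0], [-1, 1, 0], [0, 1, 1]].
A⁴ = P·diag(256, 256, 81)·P⁻¹ = [[256, 0, 0], [0, 256, 0], [0, -175, 81]].
The requested entry is 81.

81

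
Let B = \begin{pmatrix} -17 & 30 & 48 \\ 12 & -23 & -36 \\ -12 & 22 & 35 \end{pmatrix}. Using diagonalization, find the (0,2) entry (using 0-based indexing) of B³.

Characteristic polynomial: μ^3 + 5μ^2 - μ - 5 = (μ - 1)(μ + 1)(μ + 5), so the eigenvalues are -5, -1, 1.
μ=-5: eigenvector (3, -2, 2).
μ=1: eigenvector (-1, 1, -1).
μ=-1: eigenvector (3, 0, 1).
P = [[3, -1, 3], [-2, 1, 0], [2, -1, 1]], D = diag(-5, 1, -1), P⁻¹ = [[1, -2, -3], [2, -3, -6], [0, 1, 1]].
B³ = P·diag(-125, 1, -1)·P⁻¹ = [[-377, 750, 1128], [252, -503, -756], [-252, 502, 755]].
The requested entry is 1128.

1128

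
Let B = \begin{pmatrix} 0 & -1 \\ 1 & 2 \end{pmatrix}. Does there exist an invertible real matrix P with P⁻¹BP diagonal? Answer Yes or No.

Characteristic polynomial: p(t) = t^2 - 2t + 1 = (t - 1)^2.
t = 1 has algebraic multiplicity 2; rank(B − 1I) = 1, so geometric multiplicity = 1.
Geometric multiplicity < algebraic multiplicity, so B is not diagonalizable.

No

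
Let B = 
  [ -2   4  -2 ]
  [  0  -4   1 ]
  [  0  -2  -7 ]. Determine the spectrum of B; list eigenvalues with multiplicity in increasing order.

Characteristic polynomial: p(μ) = μ^3 + 13μ^2 + 52μ + 60 = (μ + 2)(μ + 5)(μ + 6).
Roots (with multiplicity): -6, -5, -2.

-6, -5, -2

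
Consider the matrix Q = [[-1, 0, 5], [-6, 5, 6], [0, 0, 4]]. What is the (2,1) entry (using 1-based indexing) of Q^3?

-126

Characteristic polynomial: r^3 - 8r^2 + 11r + 20 = (r - 5)(r - 4)(r + 1), so the eigenvalues are -1, 4, 5.
r=4: eigenvector (1, 0, 1).
r=5: eigenvector (0, 1, 0).
r=-1: eigenvector (-1, -1, 0).
P = [[1, 0, -1], [0, 1, -1], [1, 0, 0]], D = diag(4, 5, -1), P⁻¹ = [[0, 0, 1], [-1, 1, 1], [-1, 0, 1]].
Q³ = P·diag(64, 125, -1)·P⁻¹ = [[-1, 0, 65], [-126, 125, 126], [0, 0, 64]].
The requested entry is -126.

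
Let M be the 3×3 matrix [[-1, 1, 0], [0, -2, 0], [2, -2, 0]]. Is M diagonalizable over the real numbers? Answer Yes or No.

Yes

Characteristic polynomial: p(s) = s^3 + 3s^2 + 2s = s(s + 1)(s + 2).
All 3 eigenvalues are distinct, so M is diagonalizable.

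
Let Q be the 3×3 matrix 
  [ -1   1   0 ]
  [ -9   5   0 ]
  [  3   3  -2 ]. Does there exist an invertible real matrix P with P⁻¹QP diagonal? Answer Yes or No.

No

Characteristic polynomial: p(s) = s^3 - 2s^2 - 4s + 8 = (s - 2)^2(s + 2).
s = 2 has algebraic multiplicity 2; rank(Q − 2I) = 2, so geometric multiplicity = 1.
Geometric multiplicity < algebraic multiplicity, so Q is not diagonalizable.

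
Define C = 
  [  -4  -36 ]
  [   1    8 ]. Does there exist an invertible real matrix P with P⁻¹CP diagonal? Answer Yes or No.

Characteristic polynomial: p(μ) = μ^2 - 4μ + 4 = (μ - 2)^2.
μ = 2 has algebraic multiplicity 2; rank(C − 2I) = 1, so geometric multiplicity = 1.
Geometric multiplicity < algebraic multiplicity, so C is not diagonalizable.

No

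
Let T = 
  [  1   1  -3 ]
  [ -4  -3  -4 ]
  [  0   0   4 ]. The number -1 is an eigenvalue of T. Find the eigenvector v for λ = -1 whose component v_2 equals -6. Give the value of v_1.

3

T + 1I = [[2, 1, -3], [-4, -2, -4], [0, 0, 5]].
Solving (T + 1I)v = 0 gives the eigenspace spanned by (3, -6, 0).
With v_2 = -6, v = (3, -6, 0), so v_1 = 3.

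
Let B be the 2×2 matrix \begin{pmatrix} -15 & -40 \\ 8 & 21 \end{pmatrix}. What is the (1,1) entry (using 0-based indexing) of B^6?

Characteristic polynomial: s^2 - 6s + 5 = (s - 5)(s - 1), so the eigenvalues are 1, 5.
s=1: eigenvector (5, -2).
s=5: eigenvector (-2, 1).
P = [[5, -2], [-2, 1]], D = diag(1, 5), P⁻¹ = [[1, 2], [2, 5]].
B⁶ = P·diag(1, 15625)·P⁻¹ = [[-62495, -156240], [31248, 78121]].
The requested entry is 78121.

78121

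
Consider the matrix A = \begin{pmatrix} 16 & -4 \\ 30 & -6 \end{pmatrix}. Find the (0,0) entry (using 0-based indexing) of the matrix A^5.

Characteristic polynomial: λ^2 - 10λ + 24 = (λ - 6)(λ - 4), so the eigenvalues are 4, 6.
λ=4: eigenvector (1, 3).
λ=6: eigenvector (-2, -5).
P = [[1, -2], [3, -5]], D = diag(4, 6), P⁻¹ = [[-5, 2], [-3, 1]].
A⁵ = P·diag(1024, 7776)·P⁻¹ = [[41536, -13504], [101280, -32736]].
The requested entry is 41536.

41536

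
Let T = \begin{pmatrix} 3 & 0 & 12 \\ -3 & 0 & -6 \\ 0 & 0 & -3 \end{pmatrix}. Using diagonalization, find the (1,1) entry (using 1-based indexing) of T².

Characteristic polynomial: s^3 - 9s = s(s - 3)(s + 3), so the eigenvalues are -3, 0, 3.
s=3: eigenvector (1, -1, 0).
s=0: eigenvector (0, 1, 0).
s=-3: eigenvector (-2, 0, 1).
P = [[1, 0, -2], [-1, 1, 0], [0, 0, 1]], D = diag(3, 0, -3), P⁻¹ = [[1, 0, 2], [1, 1, 2], [0, 0, 1]].
T² = P·diag(9, 0, 9)·P⁻¹ = [[9, 0, 0], [-9, 0, -18], [0, 0, 9]].
The requested entry is 9.

9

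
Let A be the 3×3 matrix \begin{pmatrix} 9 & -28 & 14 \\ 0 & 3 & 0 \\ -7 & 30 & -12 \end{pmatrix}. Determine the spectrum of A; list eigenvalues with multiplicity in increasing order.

-5, 2, 3

Characteristic polynomial: p(s) = s^3 - 19s + 30 = (s - 3)(s - 2)(s + 5).
Roots (with multiplicity): -5, 2, 3.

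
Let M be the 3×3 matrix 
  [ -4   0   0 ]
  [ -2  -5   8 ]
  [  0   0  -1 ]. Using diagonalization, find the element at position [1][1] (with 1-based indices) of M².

16

Characteristic polynomial: μ^3 + 10μ^2 + 29μ + 20 = (μ + 1)(μ + 4)(μ + 5), so the eigenvalues are -5, -4, -1.
μ=-1: eigenvector (0, 2, 1).
μ=-5: eigenvector (0, 1, 0).
μ=-4: eigenvector (1, -2, 0).
P = [[0, 0, 1], [2, 1, -2], [1, 0, 0]], D = diag(-1, -5, -4), P⁻¹ = [[0, 0, 1], [2, 1, -2], [1, 0, 0]].
M² = P·diag(1, 25, 16)·P⁻¹ = [[16, 0, 0], [18, 25, -48], [0, 0, 1]].
The requested entry is 16.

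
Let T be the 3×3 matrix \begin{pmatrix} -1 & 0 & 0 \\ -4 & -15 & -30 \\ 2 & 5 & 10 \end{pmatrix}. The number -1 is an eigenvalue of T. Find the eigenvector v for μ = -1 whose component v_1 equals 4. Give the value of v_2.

16

T + 1I = [[0, 0, 0], [-4, -14, -30], [2, 5, 11]].
Solving (T + 1I)v = 0 gives the eigenspace spanned by (4, 16, -8).
With v_1 = 4, v = (4, 16, -8), so v_2 = 16.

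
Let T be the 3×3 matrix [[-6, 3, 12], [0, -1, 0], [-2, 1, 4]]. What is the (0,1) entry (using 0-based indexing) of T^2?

Characteristic polynomial: λ^3 + 3λ^2 + 2λ = λ(λ + 1)(λ + 2), so the eigenvalues are -2, -1, 0.
λ=-2: eigenvector (3, 0, 1).
λ=-1: eigenvector (3, 1, 1).
λ=0: eigenvector (2, 0, 1).
P = [[3, 3, 2], [0, 1, 0], [1, 1, 1]], D = diag(-2, -1, 0), P⁻¹ = [[1, -1, -2], [0, 1, 0], [-1, 0, 3]].
T² = P·diag(4, 1, 0)·P⁻¹ = [[12, -9, -24], [0, 1, 0], [4, -3, -8]].
The requested entry is -9.

-9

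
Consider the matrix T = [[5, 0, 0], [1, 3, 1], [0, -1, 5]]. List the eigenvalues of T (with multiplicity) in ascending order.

4, 4, 5

Characteristic polynomial: p(s) = s^3 - 13s^2 + 56s - 80 = (s - 5)(s - 4)^2.
Roots (with multiplicity): 4, 4, 5.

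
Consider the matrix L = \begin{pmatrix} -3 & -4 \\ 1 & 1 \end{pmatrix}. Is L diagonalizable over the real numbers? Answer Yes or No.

No

Characteristic polynomial: p(λ) = λ^2 + 2λ + 1 = (λ + 1)^2.
λ = -1 has algebraic multiplicity 2; rank(L + 1I) = 1, so geometric multiplicity = 1.
Geometric multiplicity < algebraic multiplicity, so L is not diagonalizable.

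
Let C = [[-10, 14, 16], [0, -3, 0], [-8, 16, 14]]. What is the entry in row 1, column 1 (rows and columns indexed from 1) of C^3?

Characteristic polynomial: s^3 - s^2 - 24s - 36 = (s - 6)(s + 2)(s + 3), so the eigenvalues are -3, -2, 6.
s=6: eigenvector (1, 0, 1).
s=-3: eigenvector (2, 1, 0).
s=-2: eigenvector (2, 0, 1).
P = [[1, 2, 2], [0, 1, 0], [1, 0, 1]], D = diag(6, -3, -2), P⁻¹ = [[-1, 2, 2], [0, 1, 0], [1, -2, -1]].
C³ = P·diag(216, -27, -8)·P⁻¹ = [[-232, 410, 448], [0, -27, 0], [-224, 448, 440]].
The requested entry is -232.

-232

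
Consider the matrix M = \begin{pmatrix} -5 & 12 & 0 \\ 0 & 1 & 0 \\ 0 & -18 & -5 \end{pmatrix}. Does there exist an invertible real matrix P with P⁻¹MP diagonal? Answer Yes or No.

Characteristic polynomial: p(s) = s^3 + 9s^2 + 15s - 25 = (s - 1)(s + 5)^2.
s = -5 has algebraic multiplicity 2; rank(M + 5I) = 1, so geometric multiplicity = 2.
Every eigenvalue has geometric = algebraic multiplicity, so M is diagonalizable.

Yes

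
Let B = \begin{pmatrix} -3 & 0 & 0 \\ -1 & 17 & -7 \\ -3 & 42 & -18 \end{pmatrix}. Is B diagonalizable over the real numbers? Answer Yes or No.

Characteristic polynomial: p(λ) = λ^3 + 4λ^2 - 9λ - 36 = (λ - 3)(λ + 3)(λ + 4).
All 3 eigenvalues are distinct, so B is diagonalizable.

Yes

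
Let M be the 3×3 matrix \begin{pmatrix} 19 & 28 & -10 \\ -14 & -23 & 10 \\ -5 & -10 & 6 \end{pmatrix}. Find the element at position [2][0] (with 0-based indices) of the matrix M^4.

Characteristic polynomial: μ^3 - 2μ^2 - 19μ + 20 = (μ - 5)(μ - 1)(μ + 4), so the eigenvalues are -4, 1, 5.
μ=-4: eigenvector (-2, 2, 1).
μ=5: eigenvector (-2, 1, 0).
μ=1: eigenvector (1, -1, -1).
P = [[-2, -2, 1], [2, 1, -1], [1, 0, -1]], D = diag(-4, 5, 1), P⁻¹ = [[1, 2, -1], [-1, -1, 0], [1, 2, -2]].
M⁴ = P·diag(256, 625, 1)·P⁻¹ = [[739, 228, 510], [-114, 397, -510], [255, 510, -254]].
The requested entry is 255.

255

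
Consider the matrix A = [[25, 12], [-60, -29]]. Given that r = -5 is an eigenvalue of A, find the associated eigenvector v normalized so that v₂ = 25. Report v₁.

-10

A + 5I = [[30, 12], [-60, -24]].
Solving (A + 5I)v = 0 gives the eigenspace spanned by (-10, 25).
With v₂ = 25, v = (-10, 25), so v₁ = -10.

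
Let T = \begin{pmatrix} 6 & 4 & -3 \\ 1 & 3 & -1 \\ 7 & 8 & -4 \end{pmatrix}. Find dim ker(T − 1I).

T − 1I = [[5, 4, -3], [1, 2, -1], [7, 8, -5]].
This matrix has rank 2, so its null space has dimension 3 − 2 = 1.

1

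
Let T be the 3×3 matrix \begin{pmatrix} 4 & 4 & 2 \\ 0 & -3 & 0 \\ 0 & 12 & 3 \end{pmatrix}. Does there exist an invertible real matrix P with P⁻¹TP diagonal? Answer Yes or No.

Characteristic polynomial: p(r) = r^3 - 4r^2 - 9r + 36 = (r - 4)(r - 3)(r + 3).
All 3 eigenvalues are distinct, so T is diagonalizable.

Yes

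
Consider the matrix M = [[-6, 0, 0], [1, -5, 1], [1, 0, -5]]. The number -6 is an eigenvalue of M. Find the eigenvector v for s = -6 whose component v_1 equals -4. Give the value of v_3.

4

M + 6I = [[0, 0, 0], [1, 1, 1], [1, 0, 1]].
Solving (M + 6I)v = 0 gives the eigenspace spanned by (-4, 0, 4).
With v_1 = -4, v = (-4, 0, 4), so v_3 = 4.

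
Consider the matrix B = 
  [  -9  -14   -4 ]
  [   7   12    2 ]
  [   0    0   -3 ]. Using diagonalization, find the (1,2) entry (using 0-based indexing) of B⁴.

-130

Characteristic polynomial: s^3 - 19s - 30 = (s - 5)(s + 2)(s + 3), so the eigenvalues are -3, -2, 5.
s=5: eigenvector (-1, 1, 0).
s=-3: eigenvector (4, -2, 1).
s=-2: eigenvector (-2, 1, 0).
P = [[-1, 4, -2], [1, -2, 1], [0, 1, 0]], D = diag(5, -3, -2), P⁻¹ = [[1, 2, 0], [0, 0, 1], [-1, -1, 2]].
B⁴ = P·diag(625, 81, 16)·P⁻¹ = [[-593, -1218, 260], [609, 1234, -130], [0, 0, 81]].
The requested entry is -130.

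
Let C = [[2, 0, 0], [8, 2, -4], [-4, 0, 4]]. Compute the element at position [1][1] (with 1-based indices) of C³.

8

Characteristic polynomial: r^3 - 8r^2 + 20r - 16 = (r - 4)(r - 2)^2, so the eigenvalues are 2, 2, 4.
r=2: eigenvector (1, -5, 2).
r=2: eigenvector (0, 1, 0).
r=4: eigenvector (0, -2, 1).
P = [[1, 0, 0], [-5, 1, -2], [2, 0, 1]], D = diag(2, 2, 4), P⁻¹ = [[1, 0, 0], [1, 1, 2], [-2, 0, 1]].
C³ = P·diag(8, 8, 64)·P⁻¹ = [[8, 0, 0], [224, 8, -112], [-112, 0, 64]].
The requested entry is 8.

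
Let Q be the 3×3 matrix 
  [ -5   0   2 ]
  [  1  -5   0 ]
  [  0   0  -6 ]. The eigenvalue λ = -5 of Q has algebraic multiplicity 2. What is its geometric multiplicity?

1

Q + 5I = [[0, 0, 2], [1, 0, 0], [0, 0, -1]].
This matrix has rank 2, so its null space has dimension 3 − 2 = 1.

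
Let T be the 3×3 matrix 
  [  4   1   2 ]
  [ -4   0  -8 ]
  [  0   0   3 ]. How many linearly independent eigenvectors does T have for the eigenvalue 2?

T − 2I = [[2, 1, 2], [-4, -2, -8], [0, 0, 1]].
This matrix has rank 2, so its null space has dimension 3 − 2 = 1.

1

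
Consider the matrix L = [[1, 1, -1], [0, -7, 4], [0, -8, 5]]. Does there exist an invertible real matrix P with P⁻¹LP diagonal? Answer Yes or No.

Characteristic polynomial: p(t) = t^3 + t^2 - 5t + 3 = (t - 1)^2(t + 3).
t = 1 has algebraic multiplicity 2; rank(L − 1I) = 2, so geometric multiplicity = 1.
Geometric multiplicity < algebraic multiplicity, so L is not diagonalizable.

No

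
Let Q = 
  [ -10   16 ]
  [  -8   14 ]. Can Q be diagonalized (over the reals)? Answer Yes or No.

Yes

Characteristic polynomial: p(t) = t^2 - 4t - 12 = (t - 6)(t + 2).
All 2 eigenvalues are distinct, so Q is diagonalizable.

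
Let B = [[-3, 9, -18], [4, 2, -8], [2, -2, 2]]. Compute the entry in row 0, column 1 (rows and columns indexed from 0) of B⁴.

1215

Characteristic polynomial: t^3 - t^2 - 24t - 36 = (t - 6)(t + 2)(t + 3), so the eigenvalues are -3, -2, 6.
t=6: eigenvector (1, 1, 0).
t=-3: eigenvector (1, -4, -2).
t=-2: eigenvector (0, 2, 1).
P = [[1, 1, 0], [1, -4, 2], [0, -2, 1]], D = diag(6, -3, -2), P⁻¹ = [[0, 1, -2], [1, -1, 2], [2, -2, 5]].
B⁴ = P·diag(1296, 81, 16)·P⁻¹ = [[81, 1215, -2430], [-260, 1556, -3080], [-130, 130, -244]].
The requested entry is 1215.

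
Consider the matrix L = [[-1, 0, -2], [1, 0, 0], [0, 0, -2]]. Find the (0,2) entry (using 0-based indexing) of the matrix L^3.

-14

Characteristic polynomial: t^3 + 3t^2 + 2t = t(t + 1)(t + 2), so the eigenvalues are -2, -1, 0.
t=-1: eigenvector (1, -1, 0).
t=0: eigenvector (0, 1, 0).
t=-2: eigenvector (2, -1, 1).
P = [[1, 0, 2], [-1, 1, -1], [0, 0, 1]], D = diag(-1, 0, -2), P⁻¹ = [[1, 0, -2], [1, 1, -1], [0, 0, 1]].
L³ = P·diag(-1, 0, -8)·P⁻¹ = [[-1, 0, -14], [1, 0, 6], [0, 0, -8]].
The requested entry is -14.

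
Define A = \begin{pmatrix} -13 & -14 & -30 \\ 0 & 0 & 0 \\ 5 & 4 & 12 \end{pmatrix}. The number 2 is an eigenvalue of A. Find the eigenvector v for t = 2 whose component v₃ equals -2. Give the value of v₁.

A − 2I = [[-15, -14, -30], [0, -2, 0], [5, 4, 10]].
Solving (A − 2I)v = 0 gives the eigenspace spanned by (4, 0, -2).
With v₃ = -2, v = (4, 0, -2), so v₁ = 4.

4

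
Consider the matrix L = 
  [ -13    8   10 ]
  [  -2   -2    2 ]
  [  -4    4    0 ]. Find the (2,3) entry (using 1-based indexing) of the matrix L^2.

-24

Characteristic polynomial: r^3 + 15r^2 + 74r + 120 = (r + 4)(r + 5)(r + 6), so the eigenvalues are -6, -5, -4.
r=-6: eigenvector (4, 1, 2).
r=-5: eigenvector (-7, -2, -4).
r=-4: eigenvector (-2, -1, -1).
P = [[4, -7, -2], [1, -2, -1], [2, -4, -1]], D = diag(-6, -5, -4), P⁻¹ = [[2, -1, -3], [1, 0, -2], [0, -2, 1]].
L² = P·diag(36, 25, 16)·P⁻¹ = [[113, -80, -114], [22, -4, -24], [44, -40, -32]].
The requested entry is -24.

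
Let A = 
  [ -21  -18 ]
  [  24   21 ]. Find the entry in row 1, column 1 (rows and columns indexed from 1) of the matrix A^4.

81

Characteristic polynomial: s^2 - 9 = (s - 3)(s + 3), so the eigenvalues are -3, 3.
s=-3: eigenvector (1, -1).
s=3: eigenvector (-3, 4).
P = [[1, -3], [-1, 4]], D = diag(-3, 3), P⁻¹ = [[4, 3], [1, 1]].
A⁴ = P·diag(81, 81)·P⁻¹ = [[81, 0], [0, 81]].
The requested entry is 81.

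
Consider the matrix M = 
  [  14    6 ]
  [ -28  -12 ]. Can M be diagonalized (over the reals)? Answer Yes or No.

Yes

Characteristic polynomial: p(λ) = λ^2 - 2λ = λ(λ - 2).
All 2 eigenvalues are distinct, so M is diagonalizable.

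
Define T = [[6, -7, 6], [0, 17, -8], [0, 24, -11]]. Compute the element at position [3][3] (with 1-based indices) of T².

Characteristic polynomial: r^3 - 12r^2 + 41r - 30 = (r - 6)(r - 5)(r - 1), so the eigenvalues are 1, 5, 6.
r=6: eigenvector (1, 0, 0).
r=1: eigenvector (-1, 1, 2).
r=5: eigenvector (4, -2, -3).
P = [[1, -1, 4], [0, 1, -2], [0, 2, -3]], D = diag(6, 1, 5), P⁻¹ = [[1, 5, -2], [0, -3, 2], [0, -2, 1]].
T² = P·diag(36, 1, 25)·P⁻¹ = [[36, -17, 26], [0, 97, -48], [0, 144, -71]].
The requested entry is -71.

-71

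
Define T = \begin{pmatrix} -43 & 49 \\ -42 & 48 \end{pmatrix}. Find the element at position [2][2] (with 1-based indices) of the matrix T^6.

Characteristic polynomial: s^2 - 5s - 6 = (s - 6)(s + 1), so the eigenvalues are -1, 6.
s=6: eigenvector (1, 1).
s=-1: eigenvector (7, 6).
P = [[1, 7], [1, 6]], D = diag(6, -1), P⁻¹ = [[-6, 7], [1, -1]].
T⁶ = P·diag(46656, 1)·P⁻¹ = [[-279929, 326585], [-279930, 326586]].
The requested entry is 326586.

326586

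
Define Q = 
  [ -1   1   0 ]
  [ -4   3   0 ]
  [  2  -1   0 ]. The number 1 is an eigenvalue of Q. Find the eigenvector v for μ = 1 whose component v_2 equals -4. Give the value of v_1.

Q − 1I = [[-2, 1, 0], [-4, 2, 0], [2, -1, -1]].
Solving (Q − 1I)v = 0 gives the eigenspace spanned by (-2, -4, 0).
With v_2 = -4, v = (-2, -4, 0), so v_1 = -2.

-2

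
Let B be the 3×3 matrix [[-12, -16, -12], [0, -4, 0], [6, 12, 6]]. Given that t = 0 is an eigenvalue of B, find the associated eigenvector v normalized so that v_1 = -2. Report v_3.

2

B = [[-12, -16, -12], [0, -4, 0], [6, 12, 6]].
Solving (B)v = 0 gives the eigenspace spanned by (-2, 0, 2).
With v_1 = -2, v = (-2, 0, 2), so v_3 = 2.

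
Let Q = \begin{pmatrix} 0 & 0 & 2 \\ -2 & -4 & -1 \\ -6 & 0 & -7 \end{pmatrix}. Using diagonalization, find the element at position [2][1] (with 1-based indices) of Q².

14

Characteristic polynomial: μ^3 + 11μ^2 + 40μ + 48 = (μ + 3)(μ + 4)^2, so the eigenvalues are -4, -4, -3.
μ=-4: eigenvector (1, -2, -2).
μ=-4: eigenvector (0, 1, 0).
μ=-3: eigenvector (2, -1, -3).
P = [[1, 0, 2], [-2, 1, -1], [-2, 0, -3]], D = diag(-4, -4, -3), P⁻¹ = [[-3, 0, -2], [-4, 1, -3], [2, 0, 1]].
Q² = P·diag(16, 16, 9)·P⁻¹ = [[-12, 0, -14], [14, 16, 7], [42, 0, 37]].
The requested entry is 14.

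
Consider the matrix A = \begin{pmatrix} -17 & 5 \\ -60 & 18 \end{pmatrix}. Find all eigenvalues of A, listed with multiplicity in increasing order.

Characteristic polynomial: p(s) = s^2 - s - 6 = (s - 3)(s + 2).
Roots (with multiplicity): -2, 3.

-2, 3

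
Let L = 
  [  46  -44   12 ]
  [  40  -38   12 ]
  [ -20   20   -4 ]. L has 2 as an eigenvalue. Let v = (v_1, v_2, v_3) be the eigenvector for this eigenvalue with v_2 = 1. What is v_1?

1

L − 2I = [[44, -44, 12], [40, -40, 12], [-20, 20, -6]].
Solving (L − 2I)v = 0 gives the eigenspace spanned by (1, 1, 0).
With v_2 = 1, v = (1, 1, 0), so v_1 = 1.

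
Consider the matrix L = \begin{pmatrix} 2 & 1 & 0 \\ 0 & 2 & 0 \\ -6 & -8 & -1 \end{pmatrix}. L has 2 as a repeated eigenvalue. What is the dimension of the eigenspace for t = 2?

L − 2I = [[0, 1, 0], [0, 0, 0], [-6, -8, -3]].
This matrix has rank 2, so its null space has dimension 3 − 2 = 1.

1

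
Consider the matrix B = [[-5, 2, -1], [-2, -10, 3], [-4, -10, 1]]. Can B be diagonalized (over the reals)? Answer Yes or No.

Characteristic polynomial: p(t) = t^3 + 14t^2 + 65t + 100 = (t + 4)(t + 5)^2.
t = -5 has algebraic multiplicity 2; rank(B + 5I) = 2, so geometric multiplicity = 1.
Geometric multiplicity < algebraic multiplicity, so B is not diagonalizable.

No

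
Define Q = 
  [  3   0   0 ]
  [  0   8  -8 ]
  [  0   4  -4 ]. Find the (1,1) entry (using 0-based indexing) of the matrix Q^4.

512

Characteristic polynomial: μ^3 - 7μ^2 + 12μ = μ(μ - 4)(μ - 3), so the eigenvalues are 0, 3, 4.
μ=0: eigenvector (0, 1, 1).
μ=4: eigenvector (0, 2, 1).
μ=3: eigenvector (1, 0, 0).
P = [[0, 0, 1], [1, 2, 0], [1, 1, 0]], D = diag(0, 4, 3), P⁻¹ = [[0, -1, 2], [0, 1, -1], [1, 0, 0]].
Q⁴ = P·diag(0, 256, 81)·P⁻¹ = [[81, 0, 0], [0, 512, -512], [0, 256, -256]].
The requested entry is 512.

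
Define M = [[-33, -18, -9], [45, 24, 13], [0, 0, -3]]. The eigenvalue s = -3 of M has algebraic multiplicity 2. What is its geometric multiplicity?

1

M + 3I = [[-30, -18, -9], [45, 27, 13], [0, 0, 0]].
This matrix has rank 2, so its null space has dimension 3 − 2 = 1.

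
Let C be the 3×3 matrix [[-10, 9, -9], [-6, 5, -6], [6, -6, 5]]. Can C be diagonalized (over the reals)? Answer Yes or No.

Characteristic polynomial: p(r) = r^3 - 3r - 2 = (r - 2)(r + 1)^2.
r = -1 has algebraic multiplicity 2; rank(C + 1I) = 1, so geometric multiplicity = 2.
Every eigenvalue has geometric = algebraic multiplicity, so C is diagonalizable.

Yes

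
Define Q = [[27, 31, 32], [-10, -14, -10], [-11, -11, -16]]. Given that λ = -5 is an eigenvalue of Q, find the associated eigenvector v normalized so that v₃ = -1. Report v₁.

Q + 5I = [[32, 31, 32], [-10, -9, -10], [-11, -11, -11]].
Solving (Q + 5I)v = 0 gives the eigenspace spanned by (1, 0, -1).
With v₃ = -1, v = (1, 0, -1), so v₁ = 1.

1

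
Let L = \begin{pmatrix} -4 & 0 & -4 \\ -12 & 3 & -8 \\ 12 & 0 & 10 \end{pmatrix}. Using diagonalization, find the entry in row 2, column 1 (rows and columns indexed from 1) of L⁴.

-2100

Characteristic polynomial: r^3 - 9r^2 + 26r - 24 = (r - 4)(r - 3)(r - 2), so the eigenvalues are 2, 3, 4.
r=4: eigenvector (1, 4, -2).
r=3: eigenvector (0, 1, 0).
r=2: eigenvector (2, 0, -3).
P = [[1, 0, 2], [4, 1, 0], [-2, 0, -3]], D = diag(4, 3, 2), P⁻¹ = [[-3, 0, -2], [12, 1, 8], [2, 0, 1]].
L⁴ = P·diag(256, 81, 16)·P⁻¹ = [[-704, 0, -480], [-2100, 81, -1400], [1440, 0, 976]].
The requested entry is -2100.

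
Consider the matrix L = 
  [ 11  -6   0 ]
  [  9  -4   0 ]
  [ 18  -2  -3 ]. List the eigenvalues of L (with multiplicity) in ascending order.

-3, 2, 5

Characteristic polynomial: p(μ) = μ^3 - 4μ^2 - 11μ + 30 = (μ - 5)(μ - 2)(μ + 3).
Roots (with multiplicity): -3, 2, 5.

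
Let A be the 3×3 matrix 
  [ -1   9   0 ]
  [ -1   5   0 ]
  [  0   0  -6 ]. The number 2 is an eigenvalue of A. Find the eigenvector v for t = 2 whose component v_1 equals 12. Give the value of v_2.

A − 2I = [[-3, 9, 0], [-1, 3, 0], [0, 0, -8]].
Solving (A − 2I)v = 0 gives the eigenspace spanned by (12, 4, 0).
With v_1 = 12, v = (12, 4, 0), so v_2 = 4.

4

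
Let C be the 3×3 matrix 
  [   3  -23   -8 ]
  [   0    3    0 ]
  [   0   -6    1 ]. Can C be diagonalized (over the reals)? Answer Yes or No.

No

Characteristic polynomial: p(t) = t^3 - 7t^2 + 15t - 9 = (t - 3)^2(t - 1).
t = 3 has algebraic multiplicity 2; rank(C − 3I) = 2, so geometric multiplicity = 1.
Geometric multiplicity < algebraic multiplicity, so C is not diagonalizable.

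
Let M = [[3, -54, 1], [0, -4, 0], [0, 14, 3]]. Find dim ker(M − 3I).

1

M − 3I = [[0, -54, 1], [0, -7, 0], [0, 14, 0]].
This matrix has rank 2, so its null space has dimension 3 − 2 = 1.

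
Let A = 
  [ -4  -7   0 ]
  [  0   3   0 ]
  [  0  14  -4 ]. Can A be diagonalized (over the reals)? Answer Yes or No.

Yes

Characteristic polynomial: p(s) = s^3 + 5s^2 - 8s - 48 = (s - 3)(s + 4)^2.
s = -4 has algebraic multiplicity 2; rank(A + 4I) = 1, so geometric multiplicity = 2.
Every eigenvalue has geometric = algebraic multiplicity, so A is diagonalizable.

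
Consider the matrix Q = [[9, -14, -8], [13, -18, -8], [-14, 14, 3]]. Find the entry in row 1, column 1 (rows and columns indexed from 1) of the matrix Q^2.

11

Characteristic polynomial: λ^3 + 6λ^2 - 7λ - 60 = (λ - 3)(λ + 4)(λ + 5), so the eigenvalues are -5, -4, 3.
λ=-5: eigenvector (1, 1, 0).
λ=-4: eigenvector (2, 3, -2).
λ=3: eigenvector (-1, -1, 1).
P = [[1, 2, -1], [1, 3, -1], [0, -2, 1]], D = diag(-5, -4, 3), P⁻¹ = [[1, 0, 1], [-1, 1, 0], [-2, 2, 1]].
Q² = P·diag(25, 16, 9)·P⁻¹ = [[11, 14, 16], [-5, 30, 16], [14, -14, 9]].
The requested entry is 11.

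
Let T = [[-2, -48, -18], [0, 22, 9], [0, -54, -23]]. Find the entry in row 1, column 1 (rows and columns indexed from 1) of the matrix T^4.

Characteristic polynomial: λ^3 + 3λ^2 - 18λ - 40 = (λ - 4)(λ + 2)(λ + 5), so the eigenvalues are -5, -2, 4.
λ=-2: eigenvector (1, 0, 0).
λ=4: eigenvector (-2, 1, -2).
λ=-5: eigenvector (2, -1, 3).
P = [[1, -2, 2], [0, 1, -1], [0, -2, 3]], D = diag(-2, 4, -5), P⁻¹ = [[1, 2, 0], [0, 3, 1], [0, 2, 1]].
T⁴ = P·diag(16, 256, 625)·P⁻¹ = [[16, 996, 738], [0, -482, -369], [0, 2214, 1363]].
The requested entry is 16.

16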